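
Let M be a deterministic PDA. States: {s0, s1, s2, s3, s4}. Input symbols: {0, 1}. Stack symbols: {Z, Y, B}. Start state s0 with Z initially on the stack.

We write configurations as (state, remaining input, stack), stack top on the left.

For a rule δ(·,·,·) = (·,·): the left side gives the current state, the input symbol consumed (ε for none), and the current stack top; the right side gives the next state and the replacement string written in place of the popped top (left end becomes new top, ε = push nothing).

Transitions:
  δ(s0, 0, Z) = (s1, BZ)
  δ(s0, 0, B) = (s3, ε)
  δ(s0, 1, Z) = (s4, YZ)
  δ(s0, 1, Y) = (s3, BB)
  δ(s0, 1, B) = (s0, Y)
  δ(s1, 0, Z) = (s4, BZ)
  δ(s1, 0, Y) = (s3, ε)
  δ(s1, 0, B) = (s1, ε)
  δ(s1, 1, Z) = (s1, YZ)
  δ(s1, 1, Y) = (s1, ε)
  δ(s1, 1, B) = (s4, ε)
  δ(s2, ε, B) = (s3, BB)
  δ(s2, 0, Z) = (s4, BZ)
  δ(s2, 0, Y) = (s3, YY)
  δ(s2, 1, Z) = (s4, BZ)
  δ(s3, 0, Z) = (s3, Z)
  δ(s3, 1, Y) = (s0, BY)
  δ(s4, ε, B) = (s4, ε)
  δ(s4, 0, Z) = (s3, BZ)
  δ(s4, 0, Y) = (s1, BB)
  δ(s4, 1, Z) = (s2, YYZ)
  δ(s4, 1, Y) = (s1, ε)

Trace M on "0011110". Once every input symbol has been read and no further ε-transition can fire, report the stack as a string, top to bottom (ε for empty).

(s0, 0011110, Z)
  read 0, top Z: go to s1, push BZ → (s1, 011110, BZ)
  read 0, top B: go to s1, push ε → (s1, 11110, Z)
  read 1, top Z: go to s1, push YZ → (s1, 1110, YZ)
  read 1, top Y: go to s1, push ε → (s1, 110, Z)
  read 1, top Z: go to s1, push YZ → (s1, 10, YZ)
  read 1, top Y: go to s1, push ε → (s1, 0, Z)
  read 0, top Z: go to s4, push BZ → (s4, ε, BZ)
  ε-move, top B: go to s4, push ε → (s4, ε, Z)
All input consumed in state s4 with stack Z.

Z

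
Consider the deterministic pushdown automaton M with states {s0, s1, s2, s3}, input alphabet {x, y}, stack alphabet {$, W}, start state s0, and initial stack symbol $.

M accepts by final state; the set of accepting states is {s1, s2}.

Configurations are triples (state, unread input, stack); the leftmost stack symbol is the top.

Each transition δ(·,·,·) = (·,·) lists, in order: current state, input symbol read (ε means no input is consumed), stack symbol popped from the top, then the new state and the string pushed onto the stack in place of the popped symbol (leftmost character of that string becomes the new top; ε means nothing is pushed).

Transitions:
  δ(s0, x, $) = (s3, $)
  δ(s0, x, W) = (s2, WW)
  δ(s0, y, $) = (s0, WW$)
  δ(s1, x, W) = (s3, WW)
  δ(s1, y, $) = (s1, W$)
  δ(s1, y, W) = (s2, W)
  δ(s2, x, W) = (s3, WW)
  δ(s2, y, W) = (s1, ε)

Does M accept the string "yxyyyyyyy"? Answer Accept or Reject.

(s0, yxyyyyyyy, $)
  read y, top $: go to s0, push WW$ → (s0, xyyyyyyy, WW$)
  read x, top W: go to s2, push WW → (s2, yyyyyyy, WWW$)
  read y, top W: go to s1, push ε → (s1, yyyyyy, WW$)
  read y, top W: go to s2, push W → (s2, yyyyy, WW$)
  read y, top W: go to s1, push ε → (s1, yyyy, W$)
  read y, top W: go to s2, push W → (s2, yyy, W$)
  read y, top W: go to s1, push ε → (s1, yy, $)
  read y, top $: go to s1, push W$ → (s1, y, W$)
  read y, top W: go to s2, push W → (s2, ε, W$)
All input consumed; state s2 ∈ F.

Accept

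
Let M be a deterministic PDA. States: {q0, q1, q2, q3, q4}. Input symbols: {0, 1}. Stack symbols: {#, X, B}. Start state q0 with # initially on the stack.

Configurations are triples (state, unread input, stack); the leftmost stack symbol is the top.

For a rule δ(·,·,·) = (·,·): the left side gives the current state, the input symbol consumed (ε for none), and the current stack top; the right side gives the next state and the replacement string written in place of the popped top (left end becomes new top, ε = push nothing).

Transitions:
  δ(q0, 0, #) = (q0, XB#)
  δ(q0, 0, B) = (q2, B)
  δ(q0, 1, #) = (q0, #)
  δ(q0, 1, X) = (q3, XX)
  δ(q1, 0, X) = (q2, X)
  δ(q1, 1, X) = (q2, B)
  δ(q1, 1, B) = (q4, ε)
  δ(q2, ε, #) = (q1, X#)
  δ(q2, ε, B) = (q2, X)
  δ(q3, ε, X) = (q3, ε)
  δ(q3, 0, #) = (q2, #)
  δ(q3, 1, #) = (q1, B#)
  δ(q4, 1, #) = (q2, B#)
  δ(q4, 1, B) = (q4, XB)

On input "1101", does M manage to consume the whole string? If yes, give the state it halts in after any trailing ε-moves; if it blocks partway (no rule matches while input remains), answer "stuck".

(q0, 1101, #)
  read 1, top #: go to q0, push # → (q0, 101, #)
  read 1, top #: go to q0, push # → (q0, 01, #)
  read 0, top #: go to q0, push XB# → (q0, 1, XB#)
  read 1, top X: go to q3, push XX → (q3, ε, XXB#)
  ε-move, top X: go to q3, push ε → (q3, ε, XB#)
  ε-move, top X: go to q3, push ε → (q3, ε, B#)
All input consumed; M is in state q3.

q3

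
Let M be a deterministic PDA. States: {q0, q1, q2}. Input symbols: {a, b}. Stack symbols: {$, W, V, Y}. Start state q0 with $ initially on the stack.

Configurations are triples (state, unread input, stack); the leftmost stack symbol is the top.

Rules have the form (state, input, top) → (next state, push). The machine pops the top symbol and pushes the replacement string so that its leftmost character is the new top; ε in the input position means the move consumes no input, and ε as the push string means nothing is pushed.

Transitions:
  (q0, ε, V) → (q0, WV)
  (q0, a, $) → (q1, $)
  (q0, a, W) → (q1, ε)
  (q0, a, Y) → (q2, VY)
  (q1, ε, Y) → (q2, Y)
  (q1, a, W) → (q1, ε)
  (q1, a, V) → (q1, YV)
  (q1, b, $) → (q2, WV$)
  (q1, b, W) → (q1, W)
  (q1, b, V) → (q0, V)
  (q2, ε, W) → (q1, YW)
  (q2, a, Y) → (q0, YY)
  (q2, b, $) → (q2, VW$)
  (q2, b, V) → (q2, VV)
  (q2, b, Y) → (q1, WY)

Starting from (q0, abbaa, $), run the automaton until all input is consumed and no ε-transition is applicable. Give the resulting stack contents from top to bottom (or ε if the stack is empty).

YYWV$

(q0, abbaa, $)
  read a, top $: go to q1, push $ → (q1, bbaa, $)
  read b, top $: go to q2, push WV$ → (q2, baa, WV$)
  ε-move, top W: go to q1, push YW → (q1, baa, YWV$)
  ε-move, top Y: go to q2, push Y → (q2, baa, YWV$)
  read b, top Y: go to q1, push WY → (q1, aa, WYWV$)
  read a, top W: go to q1, push ε → (q1, a, YWV$)
  ε-move, top Y: go to q2, push Y → (q2, a, YWV$)
  read a, top Y: go to q0, push YY → (q0, ε, YYWV$)
All input consumed in state q0 with stack YYWV$.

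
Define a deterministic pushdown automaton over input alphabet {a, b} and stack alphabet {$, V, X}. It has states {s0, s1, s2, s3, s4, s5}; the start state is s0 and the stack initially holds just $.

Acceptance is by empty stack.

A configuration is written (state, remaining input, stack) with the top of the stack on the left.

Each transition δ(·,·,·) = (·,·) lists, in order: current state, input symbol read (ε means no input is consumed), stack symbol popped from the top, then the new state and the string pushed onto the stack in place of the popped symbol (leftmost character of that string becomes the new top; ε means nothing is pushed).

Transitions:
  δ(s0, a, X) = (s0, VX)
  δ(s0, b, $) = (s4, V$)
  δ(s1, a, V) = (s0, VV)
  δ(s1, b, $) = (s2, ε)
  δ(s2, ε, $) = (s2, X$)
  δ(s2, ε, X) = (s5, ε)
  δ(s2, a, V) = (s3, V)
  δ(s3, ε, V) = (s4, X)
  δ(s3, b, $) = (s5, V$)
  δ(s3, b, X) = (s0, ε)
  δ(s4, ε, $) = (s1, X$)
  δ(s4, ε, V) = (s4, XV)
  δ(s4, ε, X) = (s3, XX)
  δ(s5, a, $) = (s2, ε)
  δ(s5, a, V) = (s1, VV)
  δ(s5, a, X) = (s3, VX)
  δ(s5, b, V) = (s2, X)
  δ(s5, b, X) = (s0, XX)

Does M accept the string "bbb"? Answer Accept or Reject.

Reject

(s0, bbb, $)
  read b, top $: go to s4, push V$ → (s4, bb, V$)
  ε-move, top V: go to s4, push XV → (s4, bb, XV$)
  ε-move, top X: go to s3, push XX → (s3, bb, XXV$)
  read b, top X: go to s0, push ε → (s0, b, XV$)
No transition applies at (s0, b, XV$); input not fully consumed.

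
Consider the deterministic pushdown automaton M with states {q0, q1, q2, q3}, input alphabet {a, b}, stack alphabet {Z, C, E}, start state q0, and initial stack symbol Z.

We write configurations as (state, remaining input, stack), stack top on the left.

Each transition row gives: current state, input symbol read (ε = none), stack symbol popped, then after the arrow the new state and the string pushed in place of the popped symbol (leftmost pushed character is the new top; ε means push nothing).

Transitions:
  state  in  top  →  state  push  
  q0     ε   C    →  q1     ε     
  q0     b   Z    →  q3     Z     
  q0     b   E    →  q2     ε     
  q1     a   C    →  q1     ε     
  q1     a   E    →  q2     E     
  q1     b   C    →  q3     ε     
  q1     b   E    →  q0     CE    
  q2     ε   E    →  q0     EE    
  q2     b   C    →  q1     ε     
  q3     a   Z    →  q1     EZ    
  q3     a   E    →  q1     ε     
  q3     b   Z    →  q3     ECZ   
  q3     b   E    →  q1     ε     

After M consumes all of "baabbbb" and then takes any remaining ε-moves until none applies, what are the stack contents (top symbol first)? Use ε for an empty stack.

EEZ

(q0, baabbbb, Z) ⊢ (q3, aabbbb, Z) ⊢ (q1, abbbb, EZ) ⊢ (q2, bbbb, EZ) ⊢ (q0, bbbb, EEZ) ⊢ (q2, bbb, EZ) ⊢ (q0, bbb, EEZ) ⊢ (q2, bb, EZ) ⊢ (q0, bb, EEZ) ⊢ (q2, b, EZ) ⊢ (q0, b, EEZ) ⊢ (q2, ε, EZ) ⊢ (q0, ε, EEZ)
All input consumed in state q0 with stack EEZ.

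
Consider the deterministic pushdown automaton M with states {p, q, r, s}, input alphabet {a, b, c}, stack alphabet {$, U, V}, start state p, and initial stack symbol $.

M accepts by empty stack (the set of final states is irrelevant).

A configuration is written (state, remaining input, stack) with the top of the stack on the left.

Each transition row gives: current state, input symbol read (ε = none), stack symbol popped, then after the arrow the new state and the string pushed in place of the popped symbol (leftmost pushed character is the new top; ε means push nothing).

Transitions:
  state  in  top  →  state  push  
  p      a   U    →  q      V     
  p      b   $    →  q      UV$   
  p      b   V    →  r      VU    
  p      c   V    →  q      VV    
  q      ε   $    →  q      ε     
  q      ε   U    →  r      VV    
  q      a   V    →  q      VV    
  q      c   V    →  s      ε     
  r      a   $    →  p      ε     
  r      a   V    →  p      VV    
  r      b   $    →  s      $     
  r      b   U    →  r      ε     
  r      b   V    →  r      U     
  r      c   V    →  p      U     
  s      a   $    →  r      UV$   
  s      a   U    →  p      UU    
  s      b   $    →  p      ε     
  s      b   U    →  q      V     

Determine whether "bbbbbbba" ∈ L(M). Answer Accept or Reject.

(p, bbbbbbba, $) ⊢ (q, bbbbbba, UV$) ⊢ (r, bbbbbba, VVV$) ⊢ (r, bbbbba, UVV$) ⊢ (r, bbbba, VV$) ⊢ (r, bbba, UV$) ⊢ (r, bba, V$) ⊢ (r, ba, U$) ⊢ (r, a, $) ⊢ (p, ε, ε)
All input consumed and the stack is empty.

Accept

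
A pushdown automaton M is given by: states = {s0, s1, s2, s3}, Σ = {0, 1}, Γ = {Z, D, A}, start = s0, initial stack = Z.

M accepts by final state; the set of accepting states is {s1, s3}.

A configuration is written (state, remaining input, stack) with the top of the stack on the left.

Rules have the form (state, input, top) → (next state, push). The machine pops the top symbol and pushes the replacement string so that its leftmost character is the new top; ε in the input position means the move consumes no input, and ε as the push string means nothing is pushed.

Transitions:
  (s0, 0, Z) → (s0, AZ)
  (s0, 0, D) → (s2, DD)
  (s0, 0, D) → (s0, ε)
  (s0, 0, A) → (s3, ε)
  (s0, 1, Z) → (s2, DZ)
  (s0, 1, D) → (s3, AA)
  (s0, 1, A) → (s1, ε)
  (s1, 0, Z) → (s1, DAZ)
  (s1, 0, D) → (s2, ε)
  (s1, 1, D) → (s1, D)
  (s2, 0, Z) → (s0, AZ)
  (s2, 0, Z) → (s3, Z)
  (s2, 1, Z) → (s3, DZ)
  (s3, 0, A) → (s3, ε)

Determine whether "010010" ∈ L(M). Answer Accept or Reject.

Reject

No computation consumes all input and reaches a final state.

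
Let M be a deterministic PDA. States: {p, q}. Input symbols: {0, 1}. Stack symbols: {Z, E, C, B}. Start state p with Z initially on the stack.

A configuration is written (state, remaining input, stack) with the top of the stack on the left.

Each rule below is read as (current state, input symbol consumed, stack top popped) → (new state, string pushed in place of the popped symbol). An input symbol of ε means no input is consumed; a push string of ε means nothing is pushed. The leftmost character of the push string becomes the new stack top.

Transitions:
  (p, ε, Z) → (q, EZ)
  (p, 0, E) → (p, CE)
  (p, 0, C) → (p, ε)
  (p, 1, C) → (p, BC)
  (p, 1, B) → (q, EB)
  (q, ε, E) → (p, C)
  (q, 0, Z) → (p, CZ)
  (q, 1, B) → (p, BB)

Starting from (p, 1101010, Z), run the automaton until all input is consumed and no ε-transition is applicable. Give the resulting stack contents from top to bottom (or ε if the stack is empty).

(p, 1101010, Z)
  ε-move, top Z: go to q, push EZ → (q, 1101010, EZ)
  ε-move, top E: go to p, push C → (p, 1101010, CZ)
  read 1, top C: go to p, push BC → (p, 101010, BCZ)
  read 1, top B: go to q, push EB → (q, 01010, EBCZ)
  ε-move, top E: go to p, push C → (p, 01010, CBCZ)
  read 0, top C: go to p, push ε → (p, 1010, BCZ)
  read 1, top B: go to q, push EB → (q, 010, EBCZ)
  ε-move, top E: go to p, push C → (p, 010, CBCZ)
  read 0, top C: go to p, push ε → (p, 10, BCZ)
  read 1, top B: go to q, push EB → (q, 0, EBCZ)
  ε-move, top E: go to p, push C → (p, 0, CBCZ)
  read 0, top C: go to p, push ε → (p, ε, BCZ)
All input consumed in state p with stack BCZ.

BCZ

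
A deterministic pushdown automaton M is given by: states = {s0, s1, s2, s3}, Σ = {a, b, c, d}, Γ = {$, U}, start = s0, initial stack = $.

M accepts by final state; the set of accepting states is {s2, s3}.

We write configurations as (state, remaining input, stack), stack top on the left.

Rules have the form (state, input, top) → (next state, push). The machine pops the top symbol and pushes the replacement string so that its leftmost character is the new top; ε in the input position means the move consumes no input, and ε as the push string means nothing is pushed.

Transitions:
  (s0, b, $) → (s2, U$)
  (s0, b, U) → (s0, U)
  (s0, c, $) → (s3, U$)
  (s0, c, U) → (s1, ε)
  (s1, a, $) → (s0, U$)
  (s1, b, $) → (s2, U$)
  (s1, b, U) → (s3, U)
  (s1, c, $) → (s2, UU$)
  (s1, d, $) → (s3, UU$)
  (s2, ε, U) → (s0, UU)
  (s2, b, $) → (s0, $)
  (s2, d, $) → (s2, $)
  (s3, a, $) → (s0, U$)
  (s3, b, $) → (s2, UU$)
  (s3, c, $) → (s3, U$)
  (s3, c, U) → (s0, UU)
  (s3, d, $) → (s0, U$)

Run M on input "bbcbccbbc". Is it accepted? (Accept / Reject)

Reject

(s0, bbcbccbbc, $) ⊢ (s2, bcbccbbc, U$) ⊢ (s0, bcbccbbc, UU$) ⊢ (s0, cbccbbc, UU$) ⊢ (s1, bccbbc, U$) ⊢ (s3, ccbbc, U$) ⊢ (s0, cbbc, UU$) ⊢ (s1, bbc, U$) ⊢ (s3, bc, U$)
No transition applies at (s3, bc, U$); input not fully consumed.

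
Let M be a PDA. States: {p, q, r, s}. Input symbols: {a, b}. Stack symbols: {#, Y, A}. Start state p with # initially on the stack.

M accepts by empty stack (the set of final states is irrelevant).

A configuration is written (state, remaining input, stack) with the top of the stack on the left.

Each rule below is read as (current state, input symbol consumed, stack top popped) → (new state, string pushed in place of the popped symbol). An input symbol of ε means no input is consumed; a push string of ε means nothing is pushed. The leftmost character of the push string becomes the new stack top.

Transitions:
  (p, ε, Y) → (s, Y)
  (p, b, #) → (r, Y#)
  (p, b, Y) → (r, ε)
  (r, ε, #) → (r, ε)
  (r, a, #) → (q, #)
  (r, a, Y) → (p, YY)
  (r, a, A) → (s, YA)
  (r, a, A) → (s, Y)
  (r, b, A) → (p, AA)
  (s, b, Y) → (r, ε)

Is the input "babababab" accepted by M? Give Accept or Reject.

Reject

No computation consumes all input and empties the stack.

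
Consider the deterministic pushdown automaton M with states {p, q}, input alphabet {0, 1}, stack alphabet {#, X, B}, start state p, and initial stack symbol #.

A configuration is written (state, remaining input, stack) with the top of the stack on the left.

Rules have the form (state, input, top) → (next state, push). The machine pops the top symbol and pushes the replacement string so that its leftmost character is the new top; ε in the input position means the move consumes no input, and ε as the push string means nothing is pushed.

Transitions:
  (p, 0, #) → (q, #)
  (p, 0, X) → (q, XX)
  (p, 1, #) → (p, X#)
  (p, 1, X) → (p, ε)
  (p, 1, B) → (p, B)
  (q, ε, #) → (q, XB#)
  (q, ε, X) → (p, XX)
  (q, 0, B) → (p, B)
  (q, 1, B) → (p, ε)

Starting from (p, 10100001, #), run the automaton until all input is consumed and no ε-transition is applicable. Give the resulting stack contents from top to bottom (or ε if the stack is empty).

XXXXXXXXX#

(p, 10100001, #)
  read 1, top #: go to p, push X# → (p, 0100001, X#)
  read 0, top X: go to q, push XX → (q, 100001, XX#)
  ε-move, top X: go to p, push XX → (p, 100001, XXX#)
  read 1, top X: go to p, push ε → (p, 00001, XX#)
  read 0, top X: go to q, push XX → (q, 0001, XXX#)
  ε-move, top X: go to p, push XX → (p, 0001, XXXX#)
  read 0, top X: go to q, push XX → (q, 001, XXXXX#)
  ε-move, top X: go to p, push XX → (p, 001, XXXXXX#)
  read 0, top X: go to q, push XX → (q, 01, XXXXXXX#)
  ε-move, top X: go to p, push XX → (p, 01, XXXXXXXX#)
  read 0, top X: go to q, push XX → (q, 1, XXXXXXXXX#)
  ε-move, top X: go to p, push XX → (p, 1, XXXXXXXXXX#)
  read 1, top X: go to p, push ε → (p, ε, XXXXXXXXX#)
All input consumed in state p with stack XXXXXXXXX#.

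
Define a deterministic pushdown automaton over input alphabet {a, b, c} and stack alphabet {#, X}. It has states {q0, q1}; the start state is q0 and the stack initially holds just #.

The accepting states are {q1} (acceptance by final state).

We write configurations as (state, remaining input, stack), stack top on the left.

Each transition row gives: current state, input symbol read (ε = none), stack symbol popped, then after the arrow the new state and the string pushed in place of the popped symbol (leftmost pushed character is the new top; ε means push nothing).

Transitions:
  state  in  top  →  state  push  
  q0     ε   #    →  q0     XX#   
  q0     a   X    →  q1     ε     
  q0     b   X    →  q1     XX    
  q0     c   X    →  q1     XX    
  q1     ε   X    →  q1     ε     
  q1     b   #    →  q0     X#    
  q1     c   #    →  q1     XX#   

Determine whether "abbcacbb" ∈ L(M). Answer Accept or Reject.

Reject

(q0, abbcacbb, #)
  ε-move, top #: go to q0, push XX# → (q0, abbcacbb, XX#)
  read a, top X: go to q1, push ε → (q1, bbcacbb, X#)
  ε-move, top X: go to q1, push ε → (q1, bbcacbb, #)
  read b, top #: go to q0, push X# → (q0, bcacbb, X#)
  read b, top X: go to q1, push XX → (q1, cacbb, XX#)
  ε-move, top X: go to q1, push ε → (q1, cacbb, X#)
  ε-move, top X: go to q1, push ε → (q1, cacbb, #)
  read c, top #: go to q1, push XX# → (q1, acbb, XX#)
  ε-move, top X: go to q1, push ε → (q1, acbb, X#)
  ε-move, top X: go to q1, push ε → (q1, acbb, #)
No transition applies at (q1, acbb, #); input not fully consumed.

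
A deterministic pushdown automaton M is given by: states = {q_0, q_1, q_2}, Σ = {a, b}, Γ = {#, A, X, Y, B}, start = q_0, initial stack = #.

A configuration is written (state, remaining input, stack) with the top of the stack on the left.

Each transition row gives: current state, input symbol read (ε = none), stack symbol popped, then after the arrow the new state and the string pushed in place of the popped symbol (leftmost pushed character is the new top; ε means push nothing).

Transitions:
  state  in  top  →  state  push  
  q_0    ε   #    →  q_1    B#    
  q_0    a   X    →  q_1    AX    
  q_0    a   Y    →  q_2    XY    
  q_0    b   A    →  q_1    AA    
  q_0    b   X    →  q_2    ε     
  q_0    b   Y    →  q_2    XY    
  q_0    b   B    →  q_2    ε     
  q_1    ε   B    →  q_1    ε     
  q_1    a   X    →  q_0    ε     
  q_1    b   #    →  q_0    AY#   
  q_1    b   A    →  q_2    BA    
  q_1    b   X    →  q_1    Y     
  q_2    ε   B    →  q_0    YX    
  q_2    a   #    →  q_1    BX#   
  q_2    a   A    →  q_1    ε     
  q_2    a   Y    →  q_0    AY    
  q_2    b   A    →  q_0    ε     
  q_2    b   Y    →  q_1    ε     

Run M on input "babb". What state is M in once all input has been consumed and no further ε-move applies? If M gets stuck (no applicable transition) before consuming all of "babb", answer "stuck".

stuck

(q_0, babb, #)
  ε-move, top #: go to q_1, push B# → (q_1, babb, B#)
  ε-move, top B: go to q_1, push ε → (q_1, babb, #)
  read b, top #: go to q_0, push AY# → (q_0, abb, AY#)
No transition for (q_0, a, top A); M blocks with input abb remaining.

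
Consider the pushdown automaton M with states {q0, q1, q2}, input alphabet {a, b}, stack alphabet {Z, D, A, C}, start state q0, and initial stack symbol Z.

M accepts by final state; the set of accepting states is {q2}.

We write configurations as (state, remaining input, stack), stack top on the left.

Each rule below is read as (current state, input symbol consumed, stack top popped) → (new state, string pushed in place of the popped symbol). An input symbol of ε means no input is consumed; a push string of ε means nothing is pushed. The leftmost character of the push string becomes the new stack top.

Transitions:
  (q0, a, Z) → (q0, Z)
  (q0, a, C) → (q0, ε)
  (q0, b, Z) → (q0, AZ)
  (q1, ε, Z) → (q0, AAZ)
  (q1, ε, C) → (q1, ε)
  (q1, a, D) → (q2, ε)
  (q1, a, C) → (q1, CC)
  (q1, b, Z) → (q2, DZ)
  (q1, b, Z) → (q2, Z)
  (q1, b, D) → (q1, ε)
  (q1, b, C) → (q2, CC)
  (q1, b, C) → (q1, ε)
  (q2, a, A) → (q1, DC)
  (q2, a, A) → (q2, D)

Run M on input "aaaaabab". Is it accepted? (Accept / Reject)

No computation consumes all input and reaches a final state.

Reject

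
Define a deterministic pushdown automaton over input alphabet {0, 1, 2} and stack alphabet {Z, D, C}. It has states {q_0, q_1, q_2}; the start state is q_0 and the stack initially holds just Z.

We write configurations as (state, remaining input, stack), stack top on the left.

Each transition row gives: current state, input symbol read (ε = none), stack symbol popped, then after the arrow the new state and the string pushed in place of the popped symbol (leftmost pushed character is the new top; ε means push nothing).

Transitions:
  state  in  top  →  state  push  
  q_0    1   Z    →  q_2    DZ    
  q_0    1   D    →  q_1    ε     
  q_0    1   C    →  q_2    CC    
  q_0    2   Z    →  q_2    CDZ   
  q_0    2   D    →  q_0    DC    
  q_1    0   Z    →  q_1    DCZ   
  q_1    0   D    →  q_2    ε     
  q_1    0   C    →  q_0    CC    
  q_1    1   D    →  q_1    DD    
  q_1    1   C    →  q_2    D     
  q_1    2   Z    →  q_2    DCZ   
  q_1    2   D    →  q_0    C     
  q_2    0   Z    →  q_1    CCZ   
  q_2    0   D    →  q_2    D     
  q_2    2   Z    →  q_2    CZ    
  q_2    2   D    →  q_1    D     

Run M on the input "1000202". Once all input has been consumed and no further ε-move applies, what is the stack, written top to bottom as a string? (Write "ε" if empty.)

(q_0, 1000202, Z) ⊢ (q_2, 000202, DZ) ⊢ (q_2, 00202, DZ) ⊢ (q_2, 0202, DZ) ⊢ (q_2, 202, DZ) ⊢ (q_1, 02, DZ) ⊢ (q_2, 2, Z) ⊢ (q_2, ε, CZ)
All input consumed in state q_2 with stack CZ.

CZ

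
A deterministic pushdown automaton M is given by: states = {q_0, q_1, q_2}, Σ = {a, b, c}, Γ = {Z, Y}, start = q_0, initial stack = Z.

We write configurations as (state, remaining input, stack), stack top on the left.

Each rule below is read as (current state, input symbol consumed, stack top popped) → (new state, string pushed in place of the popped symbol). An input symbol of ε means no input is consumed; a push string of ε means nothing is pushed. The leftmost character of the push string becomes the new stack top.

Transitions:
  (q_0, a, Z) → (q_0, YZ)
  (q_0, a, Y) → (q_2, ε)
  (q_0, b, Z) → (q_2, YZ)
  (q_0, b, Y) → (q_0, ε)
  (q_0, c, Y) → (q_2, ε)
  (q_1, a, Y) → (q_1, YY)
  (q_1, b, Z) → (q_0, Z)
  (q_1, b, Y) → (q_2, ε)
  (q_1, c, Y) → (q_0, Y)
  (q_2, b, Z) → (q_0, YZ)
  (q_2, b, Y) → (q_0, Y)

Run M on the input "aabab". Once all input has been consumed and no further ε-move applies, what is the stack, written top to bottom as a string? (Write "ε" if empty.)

(q_0, aabab, Z)
  read a, top Z: go to q_0, push YZ → (q_0, abab, YZ)
  read a, top Y: go to q_2, push ε → (q_2, bab, Z)
  read b, top Z: go to q_0, push YZ → (q_0, ab, YZ)
  read a, top Y: go to q_2, push ε → (q_2, b, Z)
  read b, top Z: go to q_0, push YZ → (q_0, ε, YZ)
All input consumed in state q_0 with stack YZ.

YZ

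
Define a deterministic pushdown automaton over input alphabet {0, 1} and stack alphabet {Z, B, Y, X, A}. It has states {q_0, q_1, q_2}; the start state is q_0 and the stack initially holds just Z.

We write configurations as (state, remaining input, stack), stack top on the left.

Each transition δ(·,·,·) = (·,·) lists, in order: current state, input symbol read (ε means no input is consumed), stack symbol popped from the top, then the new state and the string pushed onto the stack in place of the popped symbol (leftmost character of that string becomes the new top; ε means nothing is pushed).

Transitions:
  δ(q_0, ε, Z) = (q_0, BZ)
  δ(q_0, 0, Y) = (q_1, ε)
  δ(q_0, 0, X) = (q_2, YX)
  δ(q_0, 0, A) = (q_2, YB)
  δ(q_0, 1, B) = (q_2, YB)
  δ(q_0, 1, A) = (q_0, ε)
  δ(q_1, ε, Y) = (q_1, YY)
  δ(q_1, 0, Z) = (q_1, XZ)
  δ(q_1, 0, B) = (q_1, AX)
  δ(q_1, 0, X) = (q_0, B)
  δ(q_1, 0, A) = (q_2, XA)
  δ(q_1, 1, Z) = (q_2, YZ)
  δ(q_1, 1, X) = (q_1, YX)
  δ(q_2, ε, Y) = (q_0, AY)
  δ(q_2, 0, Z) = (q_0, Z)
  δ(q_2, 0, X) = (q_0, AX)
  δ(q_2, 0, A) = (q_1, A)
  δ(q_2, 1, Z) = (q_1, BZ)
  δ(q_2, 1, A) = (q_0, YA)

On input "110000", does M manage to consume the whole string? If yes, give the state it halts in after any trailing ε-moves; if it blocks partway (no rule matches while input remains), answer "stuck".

(q_0, 110000, Z)
  ε-move, top Z: go to q_0, push BZ → (q_0, 110000, BZ)
  read 1, top B: go to q_2, push YB → (q_2, 10000, YBZ)
  ε-move, top Y: go to q_0, push AY → (q_0, 10000, AYBZ)
  read 1, top A: go to q_0, push ε → (q_0, 0000, YBZ)
  read 0, top Y: go to q_1, push ε → (q_1, 000, BZ)
  read 0, top B: go to q_1, push AX → (q_1, 00, AXZ)
  read 0, top A: go to q_2, push XA → (q_2, 0, XAXZ)
  read 0, top X: go to q_0, push AX → (q_0, ε, AXAXZ)
All input consumed; M is in state q_0.

q_0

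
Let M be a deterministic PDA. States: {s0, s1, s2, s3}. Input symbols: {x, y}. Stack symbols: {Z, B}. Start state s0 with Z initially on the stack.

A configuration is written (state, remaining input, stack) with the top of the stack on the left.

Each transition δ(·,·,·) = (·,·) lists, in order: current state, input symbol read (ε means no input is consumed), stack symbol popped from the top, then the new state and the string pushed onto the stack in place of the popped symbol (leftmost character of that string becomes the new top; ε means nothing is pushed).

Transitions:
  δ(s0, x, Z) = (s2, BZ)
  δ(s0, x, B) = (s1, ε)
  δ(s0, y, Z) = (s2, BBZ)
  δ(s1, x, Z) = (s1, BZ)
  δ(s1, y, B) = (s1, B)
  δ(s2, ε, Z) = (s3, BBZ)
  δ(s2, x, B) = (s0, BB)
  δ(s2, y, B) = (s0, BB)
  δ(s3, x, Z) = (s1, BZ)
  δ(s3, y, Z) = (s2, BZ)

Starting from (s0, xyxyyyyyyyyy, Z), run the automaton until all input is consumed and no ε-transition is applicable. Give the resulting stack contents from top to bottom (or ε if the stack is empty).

BZ

(s0, xyxyyyyyyyyy, Z)
  read x, top Z: go to s2, push BZ → (s2, yxyyyyyyyyy, BZ)
  read y, top B: go to s0, push BB → (s0, xyyyyyyyyy, BBZ)
  read x, top B: go to s1, push ε → (s1, yyyyyyyyy, BZ)
  read y, top B: go to s1, push B → (s1, yyyyyyyy, BZ)
  read y, top B: go to s1, push B → (s1, yyyyyyy, BZ)
  read y, top B: go to s1, push B → (s1, yyyyyy, BZ)
  read y, top B: go to s1, push B → (s1, yyyyy, BZ)
  read y, top B: go to s1, push B → (s1, yyyy, BZ)
  read y, top B: go to s1, push B → (s1, yyy, BZ)
  read y, top B: go to s1, push B → (s1, yy, BZ)
  read y, top B: go to s1, push B → (s1, y, BZ)
  read y, top B: go to s1, push B → (s1, ε, BZ)
All input consumed in state s1 with stack BZ.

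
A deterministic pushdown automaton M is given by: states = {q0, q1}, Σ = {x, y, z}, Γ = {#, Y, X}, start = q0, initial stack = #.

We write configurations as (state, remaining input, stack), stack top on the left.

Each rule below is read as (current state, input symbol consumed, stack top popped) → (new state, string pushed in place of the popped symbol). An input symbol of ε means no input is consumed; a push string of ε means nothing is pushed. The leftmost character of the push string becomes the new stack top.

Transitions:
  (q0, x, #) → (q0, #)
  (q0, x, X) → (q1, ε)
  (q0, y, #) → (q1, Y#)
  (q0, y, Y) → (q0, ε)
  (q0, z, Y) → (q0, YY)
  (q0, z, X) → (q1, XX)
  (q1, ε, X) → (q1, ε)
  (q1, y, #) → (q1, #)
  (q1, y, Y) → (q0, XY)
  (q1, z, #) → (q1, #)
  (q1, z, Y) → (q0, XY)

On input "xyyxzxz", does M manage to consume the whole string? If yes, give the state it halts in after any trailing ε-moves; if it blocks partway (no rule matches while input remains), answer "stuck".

(q0, xyyxzxz, #)
  read x, top #: go to q0, push # → (q0, yyxzxz, #)
  read y, top #: go to q1, push Y# → (q1, yxzxz, Y#)
  read y, top Y: go to q0, push XY → (q0, xzxz, XY#)
  read x, top X: go to q1, push ε → (q1, zxz, Y#)
  read z, top Y: go to q0, push XY → (q0, xz, XY#)
  read x, top X: go to q1, push ε → (q1, z, Y#)
  read z, top Y: go to q0, push XY → (q0, ε, XY#)
All input consumed; M is in state q0.

q0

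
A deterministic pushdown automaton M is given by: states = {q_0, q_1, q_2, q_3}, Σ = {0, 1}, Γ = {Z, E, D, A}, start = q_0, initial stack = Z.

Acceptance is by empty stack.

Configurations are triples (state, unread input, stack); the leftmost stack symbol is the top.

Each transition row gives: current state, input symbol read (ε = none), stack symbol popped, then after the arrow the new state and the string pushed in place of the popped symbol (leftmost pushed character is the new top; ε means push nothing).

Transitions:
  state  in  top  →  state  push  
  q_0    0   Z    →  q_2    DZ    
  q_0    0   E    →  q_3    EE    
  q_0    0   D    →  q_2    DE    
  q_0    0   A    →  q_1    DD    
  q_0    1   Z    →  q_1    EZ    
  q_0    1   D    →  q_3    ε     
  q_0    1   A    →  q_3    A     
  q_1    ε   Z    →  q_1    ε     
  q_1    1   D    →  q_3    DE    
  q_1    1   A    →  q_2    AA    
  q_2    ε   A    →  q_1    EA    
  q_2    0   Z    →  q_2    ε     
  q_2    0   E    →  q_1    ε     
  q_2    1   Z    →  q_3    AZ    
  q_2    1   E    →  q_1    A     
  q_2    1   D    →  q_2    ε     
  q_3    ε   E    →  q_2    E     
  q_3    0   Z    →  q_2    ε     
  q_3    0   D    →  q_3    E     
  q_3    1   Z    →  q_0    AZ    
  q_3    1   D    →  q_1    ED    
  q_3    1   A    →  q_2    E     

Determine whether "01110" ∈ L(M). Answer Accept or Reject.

(q_0, 01110, Z)
  read 0, top Z: go to q_2, push DZ → (q_2, 1110, DZ)
  read 1, top D: go to q_2, push ε → (q_2, 110, Z)
  read 1, top Z: go to q_3, push AZ → (q_3, 10, AZ)
  read 1, top A: go to q_2, push E → (q_2, 0, EZ)
  read 0, top E: go to q_1, push ε → (q_1, ε, Z)
  ε-move, top Z: go to q_1, push ε → (q_1, ε, ε)
All input consumed and the stack is empty.

Accept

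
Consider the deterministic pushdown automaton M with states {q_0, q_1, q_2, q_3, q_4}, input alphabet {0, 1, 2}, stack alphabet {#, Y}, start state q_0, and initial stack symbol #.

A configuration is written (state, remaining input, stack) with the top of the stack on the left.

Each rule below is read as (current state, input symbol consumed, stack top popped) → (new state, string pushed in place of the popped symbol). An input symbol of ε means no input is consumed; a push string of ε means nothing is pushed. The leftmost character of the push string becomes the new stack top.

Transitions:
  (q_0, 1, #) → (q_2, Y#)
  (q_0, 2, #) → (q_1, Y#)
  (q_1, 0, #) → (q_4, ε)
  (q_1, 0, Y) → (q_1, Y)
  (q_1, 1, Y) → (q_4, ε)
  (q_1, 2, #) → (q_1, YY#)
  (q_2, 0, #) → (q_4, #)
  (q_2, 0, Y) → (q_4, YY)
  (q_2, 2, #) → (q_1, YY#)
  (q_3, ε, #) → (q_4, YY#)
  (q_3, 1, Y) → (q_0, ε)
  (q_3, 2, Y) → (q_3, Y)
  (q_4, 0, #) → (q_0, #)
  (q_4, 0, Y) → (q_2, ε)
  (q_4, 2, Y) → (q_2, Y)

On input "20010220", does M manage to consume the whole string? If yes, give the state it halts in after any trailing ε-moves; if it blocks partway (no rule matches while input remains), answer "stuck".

(q_0, 20010220, #)
  read 2, top #: go to q_1, push Y# → (q_1, 0010220, Y#)
  read 0, top Y: go to q_1, push Y → (q_1, 010220, Y#)
  read 0, top Y: go to q_1, push Y → (q_1, 10220, Y#)
  read 1, top Y: go to q_4, push ε → (q_4, 0220, #)
  read 0, top #: go to q_0, push # → (q_0, 220, #)
  read 2, top #: go to q_1, push Y# → (q_1, 20, Y#)
No transition for (q_1, 2, top Y); M blocks with input 20 remaining.

stuck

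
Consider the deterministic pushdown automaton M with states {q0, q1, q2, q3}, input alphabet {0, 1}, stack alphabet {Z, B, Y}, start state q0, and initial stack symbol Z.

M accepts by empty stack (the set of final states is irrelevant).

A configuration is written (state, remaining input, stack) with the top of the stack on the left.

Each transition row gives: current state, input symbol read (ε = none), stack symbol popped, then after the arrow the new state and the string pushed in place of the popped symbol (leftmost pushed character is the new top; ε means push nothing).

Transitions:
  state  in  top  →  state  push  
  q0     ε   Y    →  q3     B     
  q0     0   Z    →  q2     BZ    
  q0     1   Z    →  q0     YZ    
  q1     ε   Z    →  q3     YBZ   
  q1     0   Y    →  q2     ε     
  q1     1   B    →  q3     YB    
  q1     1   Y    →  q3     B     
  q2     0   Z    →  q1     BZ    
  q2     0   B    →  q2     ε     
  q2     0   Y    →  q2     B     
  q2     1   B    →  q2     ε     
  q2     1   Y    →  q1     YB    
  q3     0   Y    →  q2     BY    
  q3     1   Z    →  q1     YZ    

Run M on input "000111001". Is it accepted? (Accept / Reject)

Reject

(q0, 000111001, Z)
  read 0, top Z: go to q2, push BZ → (q2, 00111001, BZ)
  read 0, top B: go to q2, push ε → (q2, 0111001, Z)
  read 0, top Z: go to q1, push BZ → (q1, 111001, BZ)
  read 1, top B: go to q3, push YB → (q3, 11001, YBZ)
No transition applies at (q3, 11001, YBZ); input not fully consumed.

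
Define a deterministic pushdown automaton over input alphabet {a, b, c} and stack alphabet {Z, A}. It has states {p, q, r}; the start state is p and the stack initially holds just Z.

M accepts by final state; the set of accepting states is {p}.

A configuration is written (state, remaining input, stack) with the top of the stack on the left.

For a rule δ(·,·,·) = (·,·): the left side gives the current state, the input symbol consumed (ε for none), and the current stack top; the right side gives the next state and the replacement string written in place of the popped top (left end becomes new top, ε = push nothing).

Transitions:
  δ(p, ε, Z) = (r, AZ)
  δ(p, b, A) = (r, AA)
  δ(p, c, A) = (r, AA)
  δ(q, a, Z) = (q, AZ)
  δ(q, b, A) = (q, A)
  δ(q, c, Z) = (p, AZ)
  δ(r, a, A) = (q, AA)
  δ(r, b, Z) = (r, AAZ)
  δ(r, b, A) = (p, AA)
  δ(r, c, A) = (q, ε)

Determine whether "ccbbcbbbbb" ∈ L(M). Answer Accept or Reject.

(p, ccbbcbbbbb, Z) ⊢ (r, ccbbcbbbbb, AZ) ⊢ (q, cbbcbbbbb, Z) ⊢ (p, bbcbbbbb, AZ) ⊢ (r, bcbbbbb, AAZ) ⊢ (p, cbbbbb, AAAZ) ⊢ (r, bbbbb, AAAAZ) ⊢ (p, bbbb, AAAAAZ) ⊢ (r, bbb, AAAAAAZ) ⊢ (p, bb, AAAAAAAZ) ⊢ (r, b, AAAAAAAAZ) ⊢ (p, ε, AAAAAAAAAZ)
All input consumed; state p ∈ F.

Accept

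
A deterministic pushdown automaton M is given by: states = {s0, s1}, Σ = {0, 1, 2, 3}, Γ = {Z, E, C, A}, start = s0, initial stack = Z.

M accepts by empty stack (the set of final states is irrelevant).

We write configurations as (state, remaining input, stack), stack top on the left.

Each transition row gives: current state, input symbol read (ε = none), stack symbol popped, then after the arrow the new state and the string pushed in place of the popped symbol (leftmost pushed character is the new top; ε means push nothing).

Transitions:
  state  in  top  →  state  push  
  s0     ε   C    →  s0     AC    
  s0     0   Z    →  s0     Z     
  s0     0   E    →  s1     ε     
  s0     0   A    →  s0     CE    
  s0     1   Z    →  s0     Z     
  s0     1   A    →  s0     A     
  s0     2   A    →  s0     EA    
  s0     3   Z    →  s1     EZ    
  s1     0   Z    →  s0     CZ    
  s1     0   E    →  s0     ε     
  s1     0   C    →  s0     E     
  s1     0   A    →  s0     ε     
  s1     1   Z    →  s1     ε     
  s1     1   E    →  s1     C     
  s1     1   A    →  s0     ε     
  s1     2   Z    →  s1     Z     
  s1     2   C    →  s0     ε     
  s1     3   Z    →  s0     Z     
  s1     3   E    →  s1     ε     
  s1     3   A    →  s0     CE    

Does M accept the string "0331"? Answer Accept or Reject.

Accept

(s0, 0331, Z)
  read 0, top Z: go to s0, push Z → (s0, 331, Z)
  read 3, top Z: go to s1, push EZ → (s1, 31, EZ)
  read 3, top E: go to s1, push ε → (s1, 1, Z)
  read 1, top Z: go to s1, push ε → (s1, ε, ε)
All input consumed and the stack is empty.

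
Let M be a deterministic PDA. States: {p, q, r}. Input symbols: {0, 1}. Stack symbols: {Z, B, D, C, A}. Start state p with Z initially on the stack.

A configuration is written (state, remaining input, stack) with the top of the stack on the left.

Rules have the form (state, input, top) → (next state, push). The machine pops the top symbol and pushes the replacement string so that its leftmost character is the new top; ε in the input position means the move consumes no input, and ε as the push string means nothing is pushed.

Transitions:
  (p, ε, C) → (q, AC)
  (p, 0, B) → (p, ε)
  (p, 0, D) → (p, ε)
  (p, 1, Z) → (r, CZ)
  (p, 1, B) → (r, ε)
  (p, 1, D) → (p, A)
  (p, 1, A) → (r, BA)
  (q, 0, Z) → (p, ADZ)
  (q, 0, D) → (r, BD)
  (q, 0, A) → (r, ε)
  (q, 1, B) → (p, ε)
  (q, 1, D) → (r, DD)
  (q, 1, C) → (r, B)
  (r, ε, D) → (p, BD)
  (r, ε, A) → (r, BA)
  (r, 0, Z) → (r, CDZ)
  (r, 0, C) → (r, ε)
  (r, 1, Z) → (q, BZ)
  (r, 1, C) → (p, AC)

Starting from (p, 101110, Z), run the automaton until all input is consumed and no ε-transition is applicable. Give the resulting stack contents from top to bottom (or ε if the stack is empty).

(p, 101110, Z) ⊢ (r, 01110, CZ) ⊢ (r, 1110, Z) ⊢ (q, 110, BZ) ⊢ (p, 10, Z) ⊢ (r, 0, CZ) ⊢ (r, ε, Z)
All input consumed in state r with stack Z.

Z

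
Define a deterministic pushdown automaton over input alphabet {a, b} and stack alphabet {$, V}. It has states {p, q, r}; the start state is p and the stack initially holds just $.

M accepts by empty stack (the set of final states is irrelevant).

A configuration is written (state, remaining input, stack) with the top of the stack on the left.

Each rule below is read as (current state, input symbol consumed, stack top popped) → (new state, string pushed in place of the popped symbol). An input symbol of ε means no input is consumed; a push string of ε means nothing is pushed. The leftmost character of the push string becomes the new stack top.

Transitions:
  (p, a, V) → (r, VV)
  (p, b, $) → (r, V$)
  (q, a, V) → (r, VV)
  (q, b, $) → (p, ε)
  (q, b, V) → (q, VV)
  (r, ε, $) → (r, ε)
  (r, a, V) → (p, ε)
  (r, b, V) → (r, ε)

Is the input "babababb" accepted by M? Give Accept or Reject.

Accept

(p, babababb, $)
  read b, top $: go to r, push V$ → (r, abababb, V$)
  read a, top V: go to p, push ε → (p, bababb, $)
  read b, top $: go to r, push V$ → (r, ababb, V$)
  read a, top V: go to p, push ε → (p, babb, $)
  read b, top $: go to r, push V$ → (r, abb, V$)
  read a, top V: go to p, push ε → (p, bb, $)
  read b, top $: go to r, push V$ → (r, b, V$)
  read b, top V: go to r, push ε → (r, ε, $)
  ε-move, top $: go to r, push ε → (r, ε, ε)
All input consumed and the stack is empty.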